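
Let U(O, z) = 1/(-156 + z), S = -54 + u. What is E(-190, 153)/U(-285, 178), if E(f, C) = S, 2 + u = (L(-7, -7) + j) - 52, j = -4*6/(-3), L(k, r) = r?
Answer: -2354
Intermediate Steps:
j = 8 (j = -24*(-⅓) = 8)
u = -53 (u = -2 + ((-7 + 8) - 52) = -2 + (1 - 52) = -2 - 51 = -53)
S = -107 (S = -54 - 53 = -107)
E(f, C) = -107
E(-190, 153)/U(-285, 178) = -107/(1/(-156 + 178)) = -107/(1/22) = -107/1/22 = -107*22 = -2354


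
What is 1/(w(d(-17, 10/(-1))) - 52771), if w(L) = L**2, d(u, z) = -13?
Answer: -1/52602 ≈ -1.9011e-5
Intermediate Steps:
1/(w(d(-17, 10/(-1))) - 52771) = 1/((-13)**2 - 52771) = 1/(169 - 52771) = 1/(-52602) = -1/52602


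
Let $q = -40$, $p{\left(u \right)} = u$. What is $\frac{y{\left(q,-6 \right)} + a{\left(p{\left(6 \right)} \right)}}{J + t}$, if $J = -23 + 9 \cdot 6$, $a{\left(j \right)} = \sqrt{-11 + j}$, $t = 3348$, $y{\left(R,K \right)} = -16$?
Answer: $- \frac{16}{3379} + \frac{i \sqrt{5}}{3379} \approx -0.0047351 + 0.00066175 i$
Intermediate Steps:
$J = 31$ ($J = -23 + 54 = 31$)
$\frac{y{\left(q,-6 \right)} + a{\left(p{\left(6 \right)} \right)}}{J + t} = \frac{-16 + \sqrt{-11 + 6}}{31 + 3348} = \frac{-16 + \sqrt{-5}}{3379} = \left(-16 + i \sqrt{5}\right) \frac{1}{3379} = - \frac{16}{3379} + \frac{i \sqrt{5}}{3379}$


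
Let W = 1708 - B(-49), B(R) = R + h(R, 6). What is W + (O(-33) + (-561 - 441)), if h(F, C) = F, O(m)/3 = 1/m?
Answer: 8843/11 ≈ 803.91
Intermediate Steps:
O(m) = 3/m
B(R) = 2*R (B(R) = R + R = 2*R)
W = 1806 (W = 1708 - 2*(-49) = 1708 - 1*(-98) = 1708 + 98 = 1806)
W + (O(-33) + (-561 - 441)) = 1806 + (3/(-33) + (-561 - 441)) = 1806 + (3*(-1/33) - 1002) = 1806 + (-1/11 - 1002) = 1806 - 11023/11 = 8843/11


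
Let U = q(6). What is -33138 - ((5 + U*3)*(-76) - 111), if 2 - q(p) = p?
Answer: -33559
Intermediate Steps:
q(p) = 2 - p
U = -4 (U = 2 - 1*6 = 2 - 6 = -4)
-33138 - ((5 + U*3)*(-76) - 111) = -33138 - ((5 - 4*3)*(-76) - 111) = -33138 - ((5 - 12)*(-76) - 111) = -33138 - (-7*(-76) - 111) = -33138 - (532 - 111) = -33138 - 1*421 = -33138 - 421 = -33559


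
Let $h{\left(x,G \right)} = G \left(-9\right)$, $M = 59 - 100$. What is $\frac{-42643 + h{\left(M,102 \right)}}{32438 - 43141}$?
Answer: $\frac{6223}{1529} \approx 4.07$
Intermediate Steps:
$M = -41$ ($M = 59 - 100 = -41$)
$h{\left(x,G \right)} = - 9 G$
$\frac{-42643 + h{\left(M,102 \right)}}{32438 - 43141} = \frac{-42643 - 918}{32438 - 43141} = \frac{-42643 - 918}{-10703} = \left(-43561\right) \left(- \frac{1}{10703}\right) = \frac{6223}{1529}$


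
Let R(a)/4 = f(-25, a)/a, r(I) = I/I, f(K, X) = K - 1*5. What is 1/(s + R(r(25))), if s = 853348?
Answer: 1/853228 ≈ 1.1720e-6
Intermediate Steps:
f(K, X) = -5 + K (f(K, X) = K - 5 = -5 + K)
r(I) = 1
R(a) = -120/a (R(a) = 4*((-5 - 25)/a) = 4*(-30/a) = -120/a)
1/(s + R(r(25))) = 1/(853348 - 120/1) = 1/(853348 - 120*1) = 1/(853348 - 120) = 1/853228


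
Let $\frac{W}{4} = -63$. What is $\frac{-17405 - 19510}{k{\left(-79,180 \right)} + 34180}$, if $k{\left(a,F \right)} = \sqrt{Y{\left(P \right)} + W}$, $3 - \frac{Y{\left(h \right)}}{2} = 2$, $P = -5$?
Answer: $- \frac{25235094}{23365453} + \frac{7383 i \sqrt{10}}{46730906} \approx -1.08 + 0.00049961 i$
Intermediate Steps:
$Y{\left(h \right)} = 2$ ($Y{\left(h \right)} = 6 - 4 = 2$)
$W = -252$ ($W = 4 \left(-63\right) = -252$)
$k{\left(a,F \right)} = 5 i \sqrt{10}$ ($k{\left(a,F \right)} = \sqrt{2 - 252} = \sqrt{-250} = 5 i \sqrt{10}$)
$\frac{-17405 - 19510}{k{\left(-79,180 \right)} + 34180} = \frac{-17405 - 19510}{5 i \sqrt{10} + 34180} = - \frac{36915}{34180 + 5 i \sqrt{10}}$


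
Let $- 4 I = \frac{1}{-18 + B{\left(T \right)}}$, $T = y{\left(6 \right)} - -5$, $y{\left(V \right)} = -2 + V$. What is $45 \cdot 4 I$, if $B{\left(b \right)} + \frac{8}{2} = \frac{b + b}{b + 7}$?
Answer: $\frac{360}{167} \approx 2.1557$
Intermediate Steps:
$T = 9$ ($T = \left(-2 + 6\right) - -5 = 4 + 5 = 9$)
$B{\left(b \right)} = -4 + \frac{2 b}{7 + b}$ ($B{\left(b \right)} = -4 + \frac{b + b}{b + 7} = -4 + \frac{2 b}{7 + b}$)
$I = \frac{2}{167}$ ($I = - \frac{1}{4 \left(-18 + \frac{2 \left(-14 - 9\right)}{7 + 9}\right)} = - \frac{1}{4 \left(-18 + \frac{2 \left(-14 - 9\right)}{16}\right)} = - \frac{1}{4 \left(-18 + 2 \cdot \frac{1}{16} \left(-23\right)\right)} = - \frac{1}{4 \left(-18 - \frac{23}{8}\right)} = - \frac{1}{4 \left(- \frac{167}{8}\right)} = \left(- \frac{1}{4}\right) \left(- \frac{8}{167}\right) = \frac{2}{167} \approx 0.011976$)
$45 \cdot 4 I = 45 \cdot 4 \cdot \frac{2}{167} = 180 \cdot \frac{2}{167} = \frac{360}{167}$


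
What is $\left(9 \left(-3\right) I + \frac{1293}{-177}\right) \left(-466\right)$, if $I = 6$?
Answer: $\frac{4654874}{59} \approx 78896.0$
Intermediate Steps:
$\left(9 \left(-3\right) I + \frac{1293}{-177}\right) \left(-466\right) = \left(9 \left(-3\right) 6 + \frac{1293}{-177}\right) \left(-466\right) = \left(\left(-27\right) 6 + 1293 \left(- \frac{1}{177}\right)\right) \left(-466\right) = \left(-162 - \frac{431}{59}\right) \left(-466\right) = \left(- \frac{9989}{59}\right) \left(-466\right) = \frac{4654874}{59}$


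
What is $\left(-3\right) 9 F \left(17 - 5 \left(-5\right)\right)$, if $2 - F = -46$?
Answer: $-54432$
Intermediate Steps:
$F = 48$ ($F = 2 - -46 = 2 + 46 = 48$)
$\left(-3\right) 9 F \left(17 - 5 \left(-5\right)\right) = \left(-3\right) 9 \cdot 48 \left(17 - 5 \left(-5\right)\right) = \left(-27\right) 48 \left(17 - -25\right) = - 1296 \left(17 + 25\right) = \left(-1296\right) 42 = -54432$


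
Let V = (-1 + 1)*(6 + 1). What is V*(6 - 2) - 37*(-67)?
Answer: 2479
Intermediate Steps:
V = 0 (V = 0*7 = 0)
V*(6 - 2) - 37*(-67) = 0*(6 - 2) - 37*(-67) = 0*4 + 2479 = 0 + 2479 = 2479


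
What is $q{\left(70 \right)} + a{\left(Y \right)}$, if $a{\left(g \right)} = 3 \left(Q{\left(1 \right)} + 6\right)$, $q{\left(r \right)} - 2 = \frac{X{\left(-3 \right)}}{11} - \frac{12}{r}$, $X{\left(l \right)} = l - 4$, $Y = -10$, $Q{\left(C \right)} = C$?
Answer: $\frac{8544}{385} \approx 22.192$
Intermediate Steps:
$X{\left(l \right)} = -4 + l$
$q{\left(r \right)} = \frac{15}{11} - \frac{12}{r}$ ($q{\left(r \right)} = 2 + \left(\frac{-4 - 3}{11} - \frac{12}{r}\right) = 2 - \left(\frac{7}{11} + \frac{12}{r}\right) = \frac{15}{11} - \frac{12}{r}$)
$a{\left(g \right)} = 21$ ($a{\left(g \right)} = 3 \left(1 + 6\right) = 3 \cdot 7 = 21$)
$q{\left(70 \right)} + a{\left(Y \right)} = \left(\frac{15}{11} - \frac{12}{70}\right) + 21 = \left(\frac{15}{11} - \frac{6}{35}\right) + 21 = \frac{459}{385} + 21 = \frac{8544}{385}$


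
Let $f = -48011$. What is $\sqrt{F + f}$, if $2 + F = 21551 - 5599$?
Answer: $i \sqrt{32061} \approx 179.06 i$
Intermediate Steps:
$F = 15950$ ($F = -2 + \left(21551 - 5599\right) = -2 + 15952 = 15950$)
$\sqrt{F + f} = \sqrt{15950 - 48011} = \sqrt{-32061} = i \sqrt{32061}$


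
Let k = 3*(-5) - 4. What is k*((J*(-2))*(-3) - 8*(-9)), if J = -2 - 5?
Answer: -570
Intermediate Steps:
k = -19 (k = -15 - 4 = -19)
J = -7
k*((J*(-2))*(-3) - 8*(-9)) = -19*(-7*(-2)*(-3) - 8*(-9)) = -19*(14*(-3) + 72) = -19*(-42 + 72) = -19*30 = -570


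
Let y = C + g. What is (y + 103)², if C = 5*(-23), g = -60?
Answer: 5184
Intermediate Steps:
C = -115
y = -175 (y = -115 - 60 = -175)
(y + 103)² = (-175 + 103)² = (-72)² = 5184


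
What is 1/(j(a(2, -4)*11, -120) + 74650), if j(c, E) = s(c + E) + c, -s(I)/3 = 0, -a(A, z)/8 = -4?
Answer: 1/75002 ≈ 1.3333e-5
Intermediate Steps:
a(A, z) = 32 (a(A, z) = -8*(-4) = 32)
s(I) = 0 (s(I) = -3*0 = 0)
j(c, E) = c (j(c, E) = 0 + c = c)
1/(j(a(2, -4)*11, -120) + 74650) = 1/(32*11 + 74650) = 1/(352 + 74650) = 1/75002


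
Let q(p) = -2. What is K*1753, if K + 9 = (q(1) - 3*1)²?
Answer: 28048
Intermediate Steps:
K = 16 (K = -9 + (-2 - 3*1)² = -9 + (-2 - 3)² = -9 + (-5)² = -9 + 25 = 16)
K*1753 = 16*1753 = 28048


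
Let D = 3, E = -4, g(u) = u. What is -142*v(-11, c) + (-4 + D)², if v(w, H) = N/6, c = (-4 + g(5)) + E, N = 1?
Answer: -68/3 ≈ -22.667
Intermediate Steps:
c = -3 (c = (-4 + 5) - 4 = 1 - 4 = -3)
v(w, H) = ⅙ (v(w, H) = 1/6 = 1*(⅙) = ⅙)
-142*v(-11, c) + (-4 + D)² = -142*⅙ + (-4 + 3)² = -71/3 + (-1)² = -71/3 + 1 = -68/3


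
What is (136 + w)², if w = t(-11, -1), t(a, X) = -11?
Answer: 15625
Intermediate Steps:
w = -11
(136 + w)² = (136 - 11)² = 125² = 15625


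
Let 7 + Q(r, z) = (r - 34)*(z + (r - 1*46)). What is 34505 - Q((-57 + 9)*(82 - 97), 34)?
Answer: -451176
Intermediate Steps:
Q(r, z) = -7 + (-34 + r)*(-46 + r + z) (Q(r, z) = -7 + (r - 34)*(z + (r - 1*46)) = -7 + (-34 + r)*(z + (r - 46)) = -7 + (-34 + r)*(z + (-46 + r)) = -7 + (-34 + r)*(-46 + r + z))
34505 - Q((-57 + 9)*(82 - 97), 34) = 34505 - (1557 + ((-57 + 9)*(82 - 97))² - 80*(-57 + 9)*(82 - 97) - 34*34 + ((-57 + 9)*(82 - 97))*34) = 34505 - (1557 + (-48*(-15))² - (-3840)*(-15) - 1156 - 48*(-15)*34) = 34505 - (1557 + 720² - 80*720 - 1156 + 720*34) = 34505 - (1557 + 518400 - 57600 - 1156 + 24480) = 34505 - 1*485681 = 34505 - 485681 = -451176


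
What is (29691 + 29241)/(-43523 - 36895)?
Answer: -9822/13403 ≈ -0.73282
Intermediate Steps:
(29691 + 29241)/(-43523 - 36895) = 58932/(-80418) = 58932*(-1/80418) = -9822/13403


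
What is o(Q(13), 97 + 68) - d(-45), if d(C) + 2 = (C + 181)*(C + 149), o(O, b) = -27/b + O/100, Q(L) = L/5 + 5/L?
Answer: -505581283/35750 ≈ -14142.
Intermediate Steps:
Q(L) = 5/L + L/5 (Q(L) = L*(⅕) + 5/L = L/5 + 5/L = 5/L + L/5)
o(O, b) = -27/b + O/100 (o(O, b) = -27/b + O*(1/100) = -27/b + O/100)
d(C) = -2 + (149 + C)*(181 + C) (d(C) = -2 + (C + 181)*(C + 149) = -2 + (181 + C)*(149 + C) = -2 + (149 + C)*(181 + C))
o(Q(13), 97 + 68) - d(-45) = (-27/(97 + 68) + (5/13 + (⅕)*13)/100) - (26967 + (-45)² + 330*(-45)) = (-27/165 + (5*(1/13) + 13/5)/100) - (26967 + 2025 - 14850) = (-27*1/165 + (5/13 + 13/5)/100) - 1*14142 = (-9/55 + (1/100)*(194/65)) - 14142 = (-9/55 + 97/3250) - 14142 = -4783/35750 - 14142 = -505581283/35750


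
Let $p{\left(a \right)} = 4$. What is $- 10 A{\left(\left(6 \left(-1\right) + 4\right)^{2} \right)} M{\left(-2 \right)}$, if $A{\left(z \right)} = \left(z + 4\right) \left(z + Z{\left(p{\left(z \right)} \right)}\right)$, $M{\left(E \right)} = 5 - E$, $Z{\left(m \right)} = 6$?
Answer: $-5600$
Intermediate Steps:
$A{\left(z \right)} = \left(4 + z\right) \left(6 + z\right)$ ($A{\left(z \right)} = \left(z + 4\right) \left(z + 6\right) = \left(4 + z\right) \left(6 + z\right)$)
$- 10 A{\left(\left(6 \left(-1\right) + 4\right)^{2} \right)} M{\left(-2 \right)} = - 10 \left(24 + \left(\left(6 \left(-1\right) + 4\right)^{2}\right)^{2} + 10 \left(6 \left(-1\right) + 4\right)^{2}\right) \left(5 - -2\right) = - 10 \left(24 + \left(\left(-6 + 4\right)^{2}\right)^{2} + 10 \left(-6 + 4\right)^{2}\right) \left(5 + 2\right) = - 10 \left(24 + \left(\left(-2\right)^{2}\right)^{2} + 10 \left(-2\right)^{2}\right) 7 = - 10 \left(24 + 4^{2} + 10 \cdot 4\right) 7 = - 10 \left(24 + 16 + 40\right) 7 = \left(-10\right) 80 \cdot 7 = \left(-800\right) 7 = -5600$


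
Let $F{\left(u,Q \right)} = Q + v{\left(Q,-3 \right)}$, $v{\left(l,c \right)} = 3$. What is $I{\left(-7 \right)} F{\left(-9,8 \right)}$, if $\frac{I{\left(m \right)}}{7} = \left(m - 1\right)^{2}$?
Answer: $4928$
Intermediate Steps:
$F{\left(u,Q \right)} = 3 + Q$ ($F{\left(u,Q \right)} = Q + 3 = 3 + Q$)
$I{\left(m \right)} = 7 \left(-1 + m\right)^{2}$ ($I{\left(m \right)} = 7 \left(m - 1\right)^{2} = 7 \left(-1 + m\right)^{2}$)
$I{\left(-7 \right)} F{\left(-9,8 \right)} = 7 \left(-1 - 7\right)^{2} \left(3 + 8\right) = 7 \left(-8\right)^{2} \cdot 11 = 7 \cdot 64 \cdot 11 = 448 \cdot 11 = 4928$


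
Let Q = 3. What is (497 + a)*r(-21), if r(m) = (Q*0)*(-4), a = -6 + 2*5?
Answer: 0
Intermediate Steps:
a = 4 (a = -6 + 10 = 4)
r(m) = 0 (r(m) = (3*0)*(-4) = 0*(-4) = 0)
(497 + a)*r(-21) = (497 + 4)*0 = 501*0 = 0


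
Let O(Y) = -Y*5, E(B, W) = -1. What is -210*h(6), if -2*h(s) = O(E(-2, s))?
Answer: 525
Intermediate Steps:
O(Y) = -5*Y
h(s) = -5/2 (h(s) = -(-5)*(-1)/2 = -½*5 = -5/2)
-210*h(6) = -210*(-5/2) = 525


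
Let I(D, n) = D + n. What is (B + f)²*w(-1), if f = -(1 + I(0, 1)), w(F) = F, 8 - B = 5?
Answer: -1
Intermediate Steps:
B = 3 (B = 8 - 1*5 = 8 - 5 = 3)
f = -2 (f = -(1 + (0 + 1)) = -(1 + 1) = -1*2 = -2)
(B + f)²*w(-1) = (3 - 2)²*(-1) = 1²*(-1) = 1*(-1) = -1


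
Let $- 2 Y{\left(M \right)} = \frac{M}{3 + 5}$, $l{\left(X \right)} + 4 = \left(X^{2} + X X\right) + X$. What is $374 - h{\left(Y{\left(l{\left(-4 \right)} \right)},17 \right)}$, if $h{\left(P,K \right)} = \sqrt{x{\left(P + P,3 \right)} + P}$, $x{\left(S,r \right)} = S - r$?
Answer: $374 - \frac{i \sqrt{30}}{2} \approx 374.0 - 2.7386 i$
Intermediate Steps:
$l{\left(X \right)} = -4 + X + 2 X^{2}$ ($l{\left(X \right)} = -4 + \left(\left(X^{2} + X X\right) + X\right) = -4 + \left(\left(X^{2} + X^{2}\right) + X\right) = -4 + \left(2 X^{2} + X\right) = -4 + \left(X + 2 X^{2}\right) = -4 + X + 2 X^{2}$)
$Y{\left(M \right)} = - \frac{M}{16}$ ($Y{\left(M \right)} = - \frac{M \frac{1}{3 + 5}}{2} = - \frac{M \frac{1}{8}}{2} = - \frac{\frac{1}{8} M}{2} = - \frac{M}{16}$)
$h{\left(P,K \right)} = \sqrt{-3 + 3 P}$ ($h{\left(P,K \right)} = \sqrt{\left(\left(P + P\right) - 3\right) + P} = \sqrt{\left(2 P - 3\right) + P} = \sqrt{\left(-3 + 2 P\right) + P} = \sqrt{-3 + 3 P}$)
$374 - h{\left(Y{\left(l{\left(-4 \right)} \right)},17 \right)} = 374 - \sqrt{-3 + 3 \left(- \frac{-4 - 4 + 2 \left(-4\right)^{2}}{16}\right)} = 374 - \sqrt{-3 + 3 \left(- \frac{-4 - 4 + 2 \cdot 16}{16}\right)} = 374 - \sqrt{-3 + 3 \left(- \frac{-4 - 4 + 32}{16}\right)} = 374 - \sqrt{-3 + 3 \left(\left(- \frac{1}{16}\right) 24\right)} = 374 - \sqrt{-3 + 3 \left(- \frac{3}{2}\right)} = 374 - \sqrt{-3 - \frac{9}{2}} = 374 - \sqrt{- \frac{15}{2}} = 374 - \frac{i \sqrt{30}}{2}$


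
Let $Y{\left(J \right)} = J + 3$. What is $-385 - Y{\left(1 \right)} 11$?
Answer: $-429$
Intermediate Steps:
$Y{\left(J \right)} = 3 + J$
$-385 - Y{\left(1 \right)} 11 = -385 - \left(3 + 1\right) 11 = -385 - 4 \cdot 11 = -385 - 44 = -429$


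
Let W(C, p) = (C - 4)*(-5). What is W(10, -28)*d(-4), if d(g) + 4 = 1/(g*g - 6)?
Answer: 117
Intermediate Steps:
W(C, p) = 20 - 5*C (W(C, p) = (-4 + C)*(-5) = 20 - 5*C)
d(g) = -4 + 1/(-6 + g²) (d(g) = -4 + 1/(g*g - 6) = -4 + 1/(g² - 6) = -4 + 1/(-6 + g²))
W(10, -28)*d(-4) = (20 - 5*10)*((25 - 4*(-4)²)/(-6 + (-4)²)) = (20 - 50)*((25 - 4*16)/(-6 + 16)) = -30*(25 - 64)/10 = -3*(-39) = -30*(-39/10) = 117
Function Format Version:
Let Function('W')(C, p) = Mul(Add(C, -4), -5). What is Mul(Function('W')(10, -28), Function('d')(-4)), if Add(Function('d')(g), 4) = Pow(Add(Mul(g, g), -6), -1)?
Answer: 117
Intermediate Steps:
Function('W')(C, p) = Add(20, Mul(-5, C)) (Function('W')(C, p) = Mul(Add(-4, C), -5) = Add(20, Mul(-5, C)))
Function('d')(g) = Add(-4, Pow(Add(-6, Pow(g, 2)), -1)) (Function('d')(g) = Add(-4, Pow(Add(Mul(g, g), -6), -1)) = Add(-4, Pow(Add(Pow(g, 2), -6), -1)) = Add(-4, Pow(Add(-6, Pow(g, 2)), -1)))
Mul(Function('W')(10, -28), Function('d')(-4)) = Mul(Add(20, Mul(-5, 10)), Mul(Pow(Add(-6, Pow(-4, 2)), -1), Add(25, Mul(-4, Pow(-4, 2))))) = Mul(Add(20, -50), Mul(Pow(Add(-6, 16), -1), Add(25, Mul(-4, 16)))) = Mul(-30, Mul(Pow(10, -1), Add(25, -64))) = Mul(-30, Mul(Rational(1, 10), -39)) = Mul(-30, Rational(-39, 10)) = 117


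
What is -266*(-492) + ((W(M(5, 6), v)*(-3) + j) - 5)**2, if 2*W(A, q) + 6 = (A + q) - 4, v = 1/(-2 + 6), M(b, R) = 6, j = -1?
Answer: 8375817/64 ≈ 1.3087e+5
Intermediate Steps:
v = 1/4 ≈ 0.25000
W(A, q) = -5 + A/2 + q/2 (W(A, q) = -3 + ((A + q) - 4)/2 = -3 + (-4 + A + q)/2 = -3 + (-2 + A/2 + q/2) = -5 + A/2 + q/2)
-266*(-492) + ((W(M(5, 6), v)*(-3) + j) - 5)**2 = -266*(-492) + (((-5 + (1/2)*6 + (1/2)*(1/4))*(-3) - 1) - 5)**2 = 130872 + (((-5 + 3 + 1/8)*(-3) - 1) - 5)**2 = 130872 + ((-15/8*(-3) - 1) - 5)**2 = 130872 + ((45/8 - 1) - 5)**2 = 130872 + (37/8 - 5)**2 = 130872 + (-3/8)**2 = 130872 + 9/64 = 8375817/64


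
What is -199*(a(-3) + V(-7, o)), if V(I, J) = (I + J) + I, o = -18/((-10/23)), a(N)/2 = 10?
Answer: -47163/5 ≈ -9432.6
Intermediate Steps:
a(N) = 20 (a(N) = 2*10 = 20)
o = 207/5 (o = -18/((-10*1/23)) = -18/(-10/23) = -18*(-23/10) = 207/5 ≈ 41.400)
V(I, J) = J + 2*I
-199*(a(-3) + V(-7, o)) = -199*(20 + (207/5 + 2*(-7))) = -199*(20 + (207/5 - 14)) = -199*(20 + 137/5) = -199*237/5 = -47163/5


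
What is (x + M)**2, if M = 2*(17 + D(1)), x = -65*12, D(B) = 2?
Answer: 550564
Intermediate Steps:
x = -780
M = 38 (M = 2*(17 + 2) = 2*19 = 38)
(x + M)**2 = (-780 + 38)**2 = (-742)**2 = 550564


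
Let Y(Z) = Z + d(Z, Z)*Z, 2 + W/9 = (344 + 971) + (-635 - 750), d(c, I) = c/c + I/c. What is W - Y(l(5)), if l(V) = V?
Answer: -663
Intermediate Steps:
d(c, I) = 1 + I/c
W = -648 (W = -18 + 9*((344 + 971) + (-635 - 750)) = -18 + 9*(1315 - 1385) = -18 + 9*(-70) = -18 - 630 = -648)
Y(Z) = 3*Z (Y(Z) = Z + ((Z + Z)/Z)*Z = Z + ((2*Z)/Z)*Z = Z + 2*Z = 3*Z)
W - Y(l(5)) = -648 - 3*5 = -648 - 1*15 = -648 - 15 = -663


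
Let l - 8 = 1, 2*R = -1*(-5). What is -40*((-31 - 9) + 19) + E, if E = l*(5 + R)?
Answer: 1815/2 ≈ 907.50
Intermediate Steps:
R = 5/2 (R = (-1*(-5))/2 = (½)*5 = 5/2 ≈ 2.5000)
l = 9 (l = 8 + 1 = 9)
E = 135/2 (E = 9*(5 + 5/2) = 9*(15/2) = 135/2 ≈ 67.500)
-40*((-31 - 9) + 19) + E = -40*((-31 - 9) + 19) + 135/2 = -40*(-40 + 19) + 135/2 = -40*(-21) + 135/2 = 840 + 135/2 = 1815/2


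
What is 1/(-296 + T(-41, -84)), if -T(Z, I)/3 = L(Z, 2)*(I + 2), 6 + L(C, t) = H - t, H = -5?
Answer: -1/3494 ≈ -0.00028620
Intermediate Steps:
L(C, t) = -11 - t (L(C, t) = -6 + (-5 - t) = -11 - t)
T(Z, I) = 78 + 39*I (T(Z, I) = -3*(-11 - 1*2)*(I + 2) = -3*(-11 - 2)*(2 + I) = -(-39)*(2 + I) = -3*(-26 - 13*I) = 78 + 39*I)
1/(-296 + T(-41, -84)) = 1/(-296 + (78 + 39*(-84))) = 1/(-296 + (78 - 3276)) = 1/(-296 - 3198) = 1/(-3494) = -1/3494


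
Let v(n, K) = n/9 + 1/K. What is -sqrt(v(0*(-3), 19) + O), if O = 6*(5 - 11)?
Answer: -I*sqrt(12977)/19 ≈ -5.9956*I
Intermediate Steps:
v(n, K) = 1/K + n/9 (v(n, K) = n*(1/9) + 1/K = n/9 + 1/K = 1/K + n/9)
O = -36 (O = 6*(-6) = -36)
-sqrt(v(0*(-3), 19) + O) = -sqrt((1/19 + (0*(-3))/9) - 36) = -sqrt((1/19 + (1/9)*0) - 36) = -sqrt((1/19 + 0) - 36) = -sqrt(1/19 - 36) = -sqrt(-683/19) = -I*sqrt(12977)/19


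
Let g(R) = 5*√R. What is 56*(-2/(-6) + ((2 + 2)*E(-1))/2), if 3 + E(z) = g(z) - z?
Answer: -616/3 + 560*I ≈ -205.33 + 560.0*I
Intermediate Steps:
E(z) = -3 - z + 5*√z (E(z) = -3 + (5*√z - z) = -3 + (-z + 5*√z) = -3 - z + 5*√z)
56*(-2/(-6) + ((2 + 2)*E(-1))/2) = 56*(-2/(-6) + ((2 + 2)*(-3 - 1*(-1) + 5*√(-1)))/2) = 56*(-2*(-⅙) + (4*(-3 + 1 + 5*I))*(½)) = 56*(⅓ + (4*(-2 + 5*I))*(½)) = 56*(⅓ + (-8 + 20*I)*(½)) = 56*(⅓ + (-4 + 10*I)) = 56*(-11/3 + 10*I) = -616/3 + 560*I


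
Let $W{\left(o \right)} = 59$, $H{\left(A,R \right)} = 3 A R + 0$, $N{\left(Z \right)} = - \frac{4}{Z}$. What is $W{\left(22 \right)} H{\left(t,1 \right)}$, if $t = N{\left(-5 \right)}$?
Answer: $\frac{708}{5} \approx 141.6$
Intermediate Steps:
$t = \frac{4}{5}$ ($t = - \frac{4}{-5} = \left(-4\right) \left(- \frac{1}{5}\right) = \frac{4}{5} \approx 0.8$)
$H{\left(A,R \right)} = 3 A R$ ($H{\left(A,R \right)} = 3 A R + 0 = 3 A R$)
$W{\left(22 \right)} H{\left(t,1 \right)} = 59 \cdot 3 \cdot \frac{4}{5} \cdot 1 = 59 \cdot \frac{12}{5} = \frac{708}{5}$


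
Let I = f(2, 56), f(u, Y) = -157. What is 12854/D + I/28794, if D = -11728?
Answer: -92989843/84424008 ≈ -1.1015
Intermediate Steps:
I = -157
12854/D + I/28794 = 12854/(-11728) - 157/28794 = 12854*(-1/11728) - 157*1/28794 = -6427/5864 - 157/28794 = -92989843/84424008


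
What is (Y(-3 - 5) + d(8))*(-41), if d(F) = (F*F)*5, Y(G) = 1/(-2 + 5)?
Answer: -39401/3 ≈ -13134.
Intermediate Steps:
Y(G) = 1/3
d(F) = 5*F**2 (d(F) = F**2*5 = 5*F**2)
(Y(-3 - 5) + d(8))*(-41) = (1/3 + 5*8**2)*(-41) = (1/3 + 5*64)*(-41) = (1/3 + 320)*(-41) = (961/3)*(-41) = -39401/3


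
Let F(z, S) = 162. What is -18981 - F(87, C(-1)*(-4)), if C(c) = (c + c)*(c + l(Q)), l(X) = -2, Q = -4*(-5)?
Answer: -19143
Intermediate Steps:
Q = 20
C(c) = 2*c*(-2 + c) (C(c) = (c + c)*(c - 2) = (2*c)*(-2 + c) = 2*c*(-2 + c))
-18981 - F(87, C(-1)*(-4)) = -18981 - 1*162 = -18981 - 162 = -19143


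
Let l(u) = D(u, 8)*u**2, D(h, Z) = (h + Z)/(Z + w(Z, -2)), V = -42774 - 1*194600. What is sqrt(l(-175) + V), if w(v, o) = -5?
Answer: I*sqrt(17479491)/3 ≈ 1393.6*I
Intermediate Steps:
V = -237374 (V = -42774 - 194600 = -237374)
D(h, Z) = (Z + h)/(-5 + Z) (D(h, Z) = (h + Z)/(Z - 5) = (Z + h)/(-5 + Z))
l(u) = u**2*(8/3 + u/3) (l(u) = ((8 + u)/(-5 + 8))*u**2 = ((8 + u)/3)*u**2 = (8/3 + u/3)*u**2 = u**2*(8/3 + u/3))
sqrt(l(-175) + V) = sqrt((1/3)*(-175)**2*(8 - 175) - 237374) = sqrt((1/3)*30625*(-167) - 237374) = sqrt(-5114375/3 - 237374) = sqrt(-5826497/3) = I*sqrt(17479491)/3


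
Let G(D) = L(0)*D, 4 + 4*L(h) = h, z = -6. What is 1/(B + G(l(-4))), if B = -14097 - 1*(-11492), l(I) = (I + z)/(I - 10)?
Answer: -7/18240 ≈ -0.00038377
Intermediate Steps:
L(h) = -1 + h/4
l(I) = (-6 + I)/(-10 + I) (l(I) = (I - 6)/(I - 10) = (-6 + I)/(-10 + I))
G(D) = -D (G(D) = (-1 + (¼)*0)*D = (-1 + 0)*D = -D)
B = -2605 (B = -14097 + 11492 = -2605)
1/(B + G(l(-4))) = 1/(-2605 - (-6 - 4)/(-10 - 4)) = 1/(-2605 - (-10)/(-14)) = 1/(-2605 - (-1)*(-10)/14) = 1/(-2605 - 1*5/7) = 1/(-2605 - 5/7) = 1/(-18240/7) = -7/18240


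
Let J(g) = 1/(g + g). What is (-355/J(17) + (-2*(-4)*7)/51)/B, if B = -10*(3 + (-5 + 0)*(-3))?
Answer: 307757/4590 ≈ 67.049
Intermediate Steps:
J(g) = 1/(2*g)
B = -180 (B = -10*(3 - 5*(-3)) = -10*(3 + 15) = -10*18 = -180)
(-355/J(17) + (-2*(-4)*7)/51)/B = (-355/((½)/17) + (-2*(-4)*7)/51)/(-180) = (-355/((½)*(1/17)) + (8*7)*(1/51))*(-1/180) = (-355/1/34 + 56*(1/51))*(-1/180) = (-355*34 + 56/51)*(-1/180) = (-12070 + 56/51)*(-1/180) = -615514/51*(-1/180) = 307757/4590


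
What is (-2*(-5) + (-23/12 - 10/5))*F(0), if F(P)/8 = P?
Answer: 0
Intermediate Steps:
F(P) = 8*P
(-2*(-5) + (-23/12 - 10/5))*F(0) = (-2*(-5) + (-23/12 - 10/5))*(8*0) = (10 + (-23*1/12 - 10*⅕))*0 = (10 + (-23/12 - 2))*0 = (10 - 47/12)*0 = (73/12)*0 = 0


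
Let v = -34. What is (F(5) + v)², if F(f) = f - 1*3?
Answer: 1024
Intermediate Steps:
F(f) = -3 + f (F(f) = f - 3 = -3 + f)
(F(5) + v)² = ((-3 + 5) - 34)² = (2 - 34)² = (-32)² = 1024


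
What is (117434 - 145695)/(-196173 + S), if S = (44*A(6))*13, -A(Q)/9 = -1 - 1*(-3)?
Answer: 28261/206469 ≈ 0.13688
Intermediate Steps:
A(Q) = -18 (A(Q) = -9*(-1 - 1*(-3)) = -9*(-1 + 3) = -9*2 = -18)
S = -10296 (S = (44*(-18))*13 = -792*13 = -10296)
(117434 - 145695)/(-196173 + S) = (117434 - 145695)/(-196173 - 10296) = -28261/(-206469) = -28261*(-1/206469) = 28261/206469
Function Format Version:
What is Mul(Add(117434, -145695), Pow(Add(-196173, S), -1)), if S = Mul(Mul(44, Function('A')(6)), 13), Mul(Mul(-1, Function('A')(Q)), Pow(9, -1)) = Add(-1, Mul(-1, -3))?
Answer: Rational(28261, 206469) ≈ 0.13688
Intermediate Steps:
Function('A')(Q) = -18 (Function('A')(Q) = Mul(-9, Add(-1, Mul(-1, -3))) = Mul(-9, Add(-1, 3)) = Mul(-9, 2) = -18)
S = -10296 (S = Mul(Mul(44, -18), 13) = Mul(-792, 13) = -10296)
Mul(Add(117434, -145695), Pow(Add(-196173, S), -1)) = Mul(Add(117434, -145695), Pow(Add(-196173, -10296), -1)) = Mul(-28261, Pow(-206469, -1)) = Mul(-28261, Rational(-1, 206469)) = Rational(28261, 206469)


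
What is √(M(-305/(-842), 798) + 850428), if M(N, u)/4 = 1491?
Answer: 2*√214098 ≈ 925.41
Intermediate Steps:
M(N, u) = 5964 (M(N, u) = 4*1491 = 5964)
√(M(-305/(-842), 798) + 850428) = √(5964 + 850428) = √856392 = 2*√214098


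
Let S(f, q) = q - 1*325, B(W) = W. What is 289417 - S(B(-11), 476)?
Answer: 289266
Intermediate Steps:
S(f, q) = -325 + q (S(f, q) = q - 325 = -325 + q)
289417 - S(B(-11), 476) = 289417 - (-325 + 476) = 289417 - 1*151 = 289417 - 151 = 289266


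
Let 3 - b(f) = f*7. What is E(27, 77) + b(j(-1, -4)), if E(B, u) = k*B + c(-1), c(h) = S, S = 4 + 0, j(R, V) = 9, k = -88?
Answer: -2432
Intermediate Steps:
S = 4
c(h) = 4
E(B, u) = 4 - 88*B (E(B, u) = -88*B + 4 = 4 - 88*B)
b(f) = 3 - 7*f (b(f) = 3 - f*7 = 3 - 7*f)
E(27, 77) + b(j(-1, -4)) = (4 - 88*27) + (3 - 7*9) = (4 - 2376) + (3 - 63) = -2372 - 60 = -2432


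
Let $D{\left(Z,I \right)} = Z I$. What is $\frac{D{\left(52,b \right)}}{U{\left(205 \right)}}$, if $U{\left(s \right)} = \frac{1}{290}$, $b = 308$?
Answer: $4644640$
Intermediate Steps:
$D{\left(Z,I \right)} = I Z$
$U{\left(s \right)} = \frac{1}{290}$
$\frac{D{\left(52,b \right)}}{U{\left(205 \right)}} = 308 \cdot 52 \frac{1}{\frac{1}{290}} = 16016 \cdot 290 = 4644640$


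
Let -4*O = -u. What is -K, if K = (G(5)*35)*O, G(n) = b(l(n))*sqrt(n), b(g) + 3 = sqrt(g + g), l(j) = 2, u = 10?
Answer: 175*sqrt(5)/2 ≈ 195.66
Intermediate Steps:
O = 5/2 (O = -(-1)*10/4 = -1/4*(-10) = 5/2 ≈ 2.5000)
b(g) = -3 + sqrt(2)*sqrt(g) (b(g) = -3 + sqrt(g + g) = -3 + sqrt(2*g) = -3 + sqrt(2)*sqrt(g))
G(n) = -sqrt(n) (G(n) = (-3 + sqrt(2)*sqrt(2))*sqrt(n) = (-3 + 2)*sqrt(n) = -sqrt(n))
K = -175*sqrt(5)/2 (K = (-sqrt(5)*35)*(5/2) = -35*sqrt(5)*(5/2) = -175*sqrt(5)/2 ≈ -195.66)
-K = -(-175)*sqrt(5)/2 = 175*sqrt(5)/2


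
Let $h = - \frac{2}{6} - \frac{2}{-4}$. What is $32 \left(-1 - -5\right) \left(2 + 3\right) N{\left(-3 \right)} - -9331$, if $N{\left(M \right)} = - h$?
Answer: $\frac{27673}{3} \approx 9224.3$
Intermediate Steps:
$h = \frac{1}{6}$ ($h = \left(-2\right) \frac{1}{6} - - \frac{1}{2} = - \frac{1}{3} + \frac{1}{2} = \frac{1}{6} \approx 0.16667$)
$N{\left(M \right)} = - \frac{1}{6}$ ($N{\left(M \right)} = \left(-1\right) \frac{1}{6} = - \frac{1}{6}$)
$32 \left(-1 - -5\right) \left(2 + 3\right) N{\left(-3 \right)} - -9331 = 32 \left(-1 - -5\right) \left(2 + 3\right) \left(- \frac{1}{6}\right) - -9331 = 32 \left(-1 + 5\right) 5 \left(- \frac{1}{6}\right) + 9331 = 32 \cdot 4 \cdot 5 \left(- \frac{1}{6}\right) + 9331 = 32 \cdot 20 \left(- \frac{1}{6}\right) + 9331 = 640 \left(- \frac{1}{6}\right) + 9331 = - \frac{320}{3} + 9331 = \frac{27673}{3}$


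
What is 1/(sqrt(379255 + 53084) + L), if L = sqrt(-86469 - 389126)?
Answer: 1/(sqrt(432339) + I*sqrt(475595)) ≈ 0.0007242 - 0.00075956*I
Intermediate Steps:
L = I*sqrt(475595) (L = sqrt(-475595) = I*sqrt(475595) ≈ 689.63*I)
1/(sqrt(379255 + 53084) + L) = 1/(sqrt(379255 + 53084) + I*sqrt(475595)) = 1/(sqrt(432339) + I*sqrt(475595))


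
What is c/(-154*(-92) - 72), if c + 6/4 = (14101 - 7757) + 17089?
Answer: 46863/28192 ≈ 1.6623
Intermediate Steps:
c = 46863/2 (c = -3/2 + ((14101 - 7757) + 17089) = -3/2 + (6344 + 17089) = -3/2 + 23433 = 46863/2 ≈ 23432.)
c/(-154*(-92) - 72) = 46863/(2*(-154*(-92) - 72)) = 46863/(2*(14168 - 72)) = (46863/2)/14096 = (46863/2)*(1/14096) = 46863/28192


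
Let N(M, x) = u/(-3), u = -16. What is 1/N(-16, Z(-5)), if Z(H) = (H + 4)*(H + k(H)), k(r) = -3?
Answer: 3/16 ≈ 0.18750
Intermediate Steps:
Z(H) = (-3 + H)*(4 + H) (Z(H) = (H + 4)*(H - 3) = (4 + H)*(-3 + H) = (-3 + H)*(4 + H))
N(M, x) = 16/3 (N(M, x) = -16/(-3) = -16*(-⅓) = 16/3)
1/N(-16, Z(-5)) = 1/(16/3) = 3/16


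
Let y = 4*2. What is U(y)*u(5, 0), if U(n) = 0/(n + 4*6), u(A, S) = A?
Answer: 0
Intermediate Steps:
y = 8
U(n) = 0 (U(n) = 0/(n + 24) = 0/(24 + n) = 0)
U(y)*u(5, 0) = 0*5 = 0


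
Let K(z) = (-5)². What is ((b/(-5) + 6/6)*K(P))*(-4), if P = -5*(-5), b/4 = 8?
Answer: 540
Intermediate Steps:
b = 32 (b = 4*8 = 32)
P = 25
K(z) = 25
((b/(-5) + 6/6)*K(P))*(-4) = ((32/(-5) + 6/6)*25)*(-4) = ((32*(-⅕) + 6*(⅙))*25)*(-4) = ((-32/5 + 1)*25)*(-4) = -27/5*25*(-4) = -135*(-4) = 540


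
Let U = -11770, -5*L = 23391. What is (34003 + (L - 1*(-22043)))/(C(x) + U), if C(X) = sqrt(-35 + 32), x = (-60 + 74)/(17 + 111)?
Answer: -604599006/138532903 - 256839*I*sqrt(3)/692664515 ≈ -4.3643 - 0.00064224*I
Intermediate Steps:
x = 7/64 (x = 14/128 = 14*(1/128) = 7/64 ≈ 0.10938)
L = -23391/5 (L = -1/5*23391 = -23391/5 ≈ -4678.2)
C(X) = I*sqrt(3) (C(X) = sqrt(-3) = I*sqrt(3))
(34003 + (L - 1*(-22043)))/(C(x) + U) = (34003 + (-23391/5 - 1*(-22043)))/(I*sqrt(3) - 11770) = (34003 + (-23391/5 + 22043))/(-11770 + I*sqrt(3)) = (34003 + 86824/5)/(-11770 + I*sqrt(3)) = 256839/(5*(-11770 + I*sqrt(3)))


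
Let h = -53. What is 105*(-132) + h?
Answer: -13913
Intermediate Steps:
105*(-132) + h = 105*(-132) - 53 = -13860 - 53 = -13913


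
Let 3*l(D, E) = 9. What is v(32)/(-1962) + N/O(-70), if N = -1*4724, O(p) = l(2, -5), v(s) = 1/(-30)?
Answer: -92684879/58860 ≈ -1574.7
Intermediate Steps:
l(D, E) = 3 (l(D, E) = (⅓)*9 = 3)
v(s) = -1/30
O(p) = 3
N = -4724
v(32)/(-1962) + N/O(-70) = -1/30/(-1962) - 4724/3 = -1/30*(-1/1962) - 4724*⅓ = 1/58860 - 4724/3 = -92684879/58860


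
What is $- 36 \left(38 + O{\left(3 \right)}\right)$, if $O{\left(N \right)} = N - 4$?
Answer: $-1332$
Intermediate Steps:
$O{\left(N \right)} = -4 + N$ ($O{\left(N \right)} = N - 4 = -4 + N$)
$- 36 \left(38 + O{\left(3 \right)}\right) = - 36 \left(38 + \left(-4 + 3\right)\right) = - 36 \left(38 - 1\right) = \left(-36\right) 37 = -1332$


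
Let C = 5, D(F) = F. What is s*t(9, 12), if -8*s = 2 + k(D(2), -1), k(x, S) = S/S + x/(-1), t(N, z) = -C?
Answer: 5/8 ≈ 0.62500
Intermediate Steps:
t(N, z) = -5 (t(N, z) = -1*5 = -5)
k(x, S) = 1 - x (k(x, S) = 1 + x*(-1) = 1 - x)
s = -⅛ (s = -(2 + (1 - 1*2))/8 = -(2 + (1 - 2))/8 = -(2 - 1)/8 = -⅛*1 = -⅛ ≈ -0.12500)
s*t(9, 12) = -⅛*(-5) = 5/8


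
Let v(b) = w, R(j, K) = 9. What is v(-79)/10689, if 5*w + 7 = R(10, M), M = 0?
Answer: 2/53445 ≈ 3.7422e-5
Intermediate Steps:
w = 2/5 (w = -7/5 + (1/5)*9 = -7/5 + 9/5 = 2/5 ≈ 0.40000)
v(b) = 2/5
v(-79)/10689 = (2/5)/10689 = (2/5)*(1/10689) = 2/53445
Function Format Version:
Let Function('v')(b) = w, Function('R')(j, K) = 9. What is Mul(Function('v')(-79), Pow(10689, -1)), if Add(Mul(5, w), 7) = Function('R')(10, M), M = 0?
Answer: Rational(2, 53445) ≈ 3.7422e-5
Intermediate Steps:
w = Rational(2, 5) (w = Add(Rational(-7, 5), Mul(Rational(1, 5), 9)) = Add(Rational(-7, 5), Rational(9, 5)) = Rational(2, 5) ≈ 0.40000)
Function('v')(b) = Rational(2, 5)
Mul(Function('v')(-79), Pow(10689, -1)) = Mul(Rational(2, 5), Pow(10689, -1)) = Mul(Rational(2, 5), Rational(1, 10689)) = Rational(2, 53445)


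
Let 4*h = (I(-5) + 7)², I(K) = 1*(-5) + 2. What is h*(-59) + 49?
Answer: -187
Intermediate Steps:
I(K) = -3 (I(K) = -5 + 2 = -3)
h = 4 (h = (-3 + 7)²/4 = (¼)*4² = (¼)*16 = 4)
h*(-59) + 49 = 4*(-59) + 49 = -236 + 49 = -187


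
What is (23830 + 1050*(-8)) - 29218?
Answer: -13788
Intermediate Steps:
(23830 + 1050*(-8)) - 29218 = (23830 - 8400) - 29218 = 15430 - 29218 = -13788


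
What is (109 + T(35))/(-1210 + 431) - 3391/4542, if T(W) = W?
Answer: -3295637/3538218 ≈ -0.93144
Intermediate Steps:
(109 + T(35))/(-1210 + 431) - 3391/4542 = (109 + 35)/(-1210 + 431) - 3391/4542 = 144/(-779) - 3391*1/4542 = 144*(-1/779) - 3391/4542 = -144/779 - 3391/4542 = -3295637/3538218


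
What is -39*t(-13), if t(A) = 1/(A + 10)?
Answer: 13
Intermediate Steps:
t(A) = 1/(10 + A)
-39*t(-13) = -39/(10 - 13) = -39/(-3) = -39*(-⅓) = 13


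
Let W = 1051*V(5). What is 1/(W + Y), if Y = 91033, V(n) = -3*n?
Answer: 1/75268 ≈ 1.3286e-5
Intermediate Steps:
W = -15765 (W = 1051*(-3*5) = 1051*(-15) = -15765)
1/(W + Y) = 1/(-15765 + 91033) = 1/75268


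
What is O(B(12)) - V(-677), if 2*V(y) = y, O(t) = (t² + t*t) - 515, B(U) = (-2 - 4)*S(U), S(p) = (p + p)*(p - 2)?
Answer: 8294047/2 ≈ 4.1470e+6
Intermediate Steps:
S(p) = 2*p*(-2 + p) (S(p) = (2*p)*(-2 + p) = 2*p*(-2 + p))
B(U) = -12*U*(-2 + U) (B(U) = (-2 - 4)*(2*U*(-2 + U)) = -12*U*(-2 + U))
O(t) = -515 + 2*t² (O(t) = (t² + t²) - 515 = 2*t² - 515 = -515 + 2*t²)
V(y) = y/2
O(B(12)) - V(-677) = (-515 + 2*(12*12*(2 - 1*12))²) - (-677)/2 = (-515 + 2*(12*12*(2 - 12))²) - 1*(-677/2) = (-515 + 2*(12*12*(-10))²) + 677/2 = (-515 + 2*(-1440)²) + 677/2 = (-515 + 2*2073600) + 677/2 = (-515 + 4147200) + 677/2 = 4146685 + 677/2 = 8294047/2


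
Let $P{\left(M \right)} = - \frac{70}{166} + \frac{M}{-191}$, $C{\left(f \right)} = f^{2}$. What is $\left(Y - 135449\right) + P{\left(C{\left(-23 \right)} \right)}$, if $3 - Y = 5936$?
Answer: $- \frac{2241379438}{15853} \approx -1.4139 \cdot 10^{5}$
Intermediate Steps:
$Y = -5933$ ($Y = 3 - 5936 = -5933$)
$P{\left(M \right)} = - \frac{35}{83} - \frac{M}{191}$ ($P{\left(M \right)} = \left(-70\right) \frac{1}{166} + M \left(- \frac{1}{191}\right) = - \frac{35}{83} - \frac{M}{191}$)
$\left(Y - 135449\right) + P{\left(C{\left(-23 \right)} \right)} = \left(-5933 - 135449\right) - \left(\frac{35}{83} + \frac{\left(-23\right)^{2}}{191}\right) = -141382 - \frac{50592}{15853} = - \frac{2241379438}{15853}$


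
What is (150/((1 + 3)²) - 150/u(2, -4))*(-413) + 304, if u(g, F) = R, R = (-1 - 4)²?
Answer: -8719/8 ≈ -1089.9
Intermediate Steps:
R = 25 (R = (-5)² = 25)
u(g, F) = 25
(150/((1 + 3)²) - 150/u(2, -4))*(-413) + 304 = (150/((1 + 3)²) - 150/25)*(-413) + 304 = (150/(4²) - 150*1/25)*(-413) + 304 = (150/16 - 6)*(-413) + 304 = (150*(1/16) - 6)*(-413) + 304 = (75/8 - 6)*(-413) + 304 = (27/8)*(-413) + 304 = -11151/8 + 304 = -8719/8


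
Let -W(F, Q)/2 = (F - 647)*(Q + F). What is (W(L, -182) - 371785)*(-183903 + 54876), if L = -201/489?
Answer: 2084209737637251/26569 ≈ 7.8445e+10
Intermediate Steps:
L = -67/163 (L = -201*1/489 = -67/163 ≈ -0.41104)
W(F, Q) = -2*(-647 + F)*(F + Q) (W(F, Q) = -2*(F - 647)*(Q + F) = -2*(-647 + F)*(F + Q))
(W(L, -182) - 371785)*(-183903 + 54876) = ((-2*(-67/163)² + 1294*(-67/163) + 1294*(-182) - 2*(-67/163)*(-182)) - 371785)*(-183903 + 54876) = ((-2*4489/26569 - 86698/163 - 235508 - 24388/163) - 371785)*(-129027) = ((-8978/26569 - 86698/163 - 235508 - 24388/163) - 371785)*(-129027) = (-6275328048/26569 - 371785)*(-129027) = -16153283713/26569*(-129027) = 2084209737637251/26569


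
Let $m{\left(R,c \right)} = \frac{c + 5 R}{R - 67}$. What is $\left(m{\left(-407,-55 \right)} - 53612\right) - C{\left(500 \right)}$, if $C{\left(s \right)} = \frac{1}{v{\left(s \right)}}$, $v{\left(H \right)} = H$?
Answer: $- \frac{6352499737}{118500} \approx -53608.0$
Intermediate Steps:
$m{\left(R,c \right)} = \frac{c + 5 R}{-67 + R}$
$C{\left(s \right)} = \frac{1}{s}$
$\left(m{\left(-407,-55 \right)} - 53612\right) - C{\left(500 \right)} = \left(\frac{-55 + 5 \left(-407\right)}{-67 - 407} - 53612\right) - \frac{1}{500} = \left(\frac{-55 - 2035}{-474} - 53612\right) - \frac{1}{500} = \left(\left(- \frac{1}{474}\right) \left(-2090\right) - 53612\right) - \frac{1}{500} = \left(\frac{1045}{237} - 53612\right) - \frac{1}{500} = - \frac{12704999}{237} - \frac{1}{500} = - \frac{6352499737}{118500}$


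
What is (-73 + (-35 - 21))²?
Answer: 16641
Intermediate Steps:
(-73 + (-35 - 21))² = (-73 - 56)² = (-129)² = 16641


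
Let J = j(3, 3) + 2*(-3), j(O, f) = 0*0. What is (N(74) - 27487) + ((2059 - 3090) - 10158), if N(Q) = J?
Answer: -38682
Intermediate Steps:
j(O, f) = 0
J = -6 (J = 0 + 2*(-3) = 0 - 6 = -6)
N(Q) = -6
(N(74) - 27487) + ((2059 - 3090) - 10158) = (-6 - 27487) + ((2059 - 3090) - 10158) = -27493 + (-1031 - 10158) = -27493 - 11189 = -38682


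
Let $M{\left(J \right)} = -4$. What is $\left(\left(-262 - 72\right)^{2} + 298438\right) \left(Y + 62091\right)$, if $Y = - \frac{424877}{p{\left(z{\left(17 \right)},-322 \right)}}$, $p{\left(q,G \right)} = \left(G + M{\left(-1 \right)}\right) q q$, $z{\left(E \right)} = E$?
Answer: $\frac{1199287051155947}{47107} \approx 2.5459 \cdot 10^{10}$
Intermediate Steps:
$p{\left(q,G \right)} = q^{2} \left(-4 + G\right)$ ($p{\left(q,G \right)} = \left(G - 4\right) q q = \left(-4 + G\right) q^{2} = q^{2} \left(-4 + G\right)$)
$Y = \frac{424877}{94214}$ ($Y = - \frac{424877}{17^{2} \left(-4 - 322\right)} = - \frac{424877}{289 \left(-326\right)} = - \frac{424877}{-94214} = \left(-424877\right) \left(- \frac{1}{94214}\right) = \frac{424877}{94214} \approx 4.5097$)
$\left(\left(-262 - 72\right)^{2} + 298438\right) \left(Y + 62091\right) = \left(\left(-262 - 72\right)^{2} + 298438\right) \left(\frac{424877}{94214} + 62091\right) = \left(\left(-334\right)^{2} + 298438\right) \frac{5850266351}{94214} = \left(111556 + 298438\right) \frac{5850266351}{94214} = 409994 \cdot \frac{5850266351}{94214} = \frac{1199287051155947}{47107}$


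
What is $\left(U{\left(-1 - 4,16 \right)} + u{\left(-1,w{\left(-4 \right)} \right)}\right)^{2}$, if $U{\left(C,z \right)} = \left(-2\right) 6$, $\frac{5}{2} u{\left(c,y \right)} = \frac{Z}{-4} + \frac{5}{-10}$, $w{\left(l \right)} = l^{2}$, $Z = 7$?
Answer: $\frac{16641}{100} \approx 166.41$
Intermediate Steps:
$u{\left(c,y \right)} = - \frac{9}{10}$ ($u{\left(c,y \right)} = \frac{2 \left(\frac{7}{-4} + \frac{5}{-10}\right)}{5} = \frac{2 \left(7 \left(- \frac{1}{4}\right) + 5 \left(- \frac{1}{10}\right)\right)}{5} = \frac{2 \left(- \frac{7}{4} - \frac{1}{2}\right)}{5} = \frac{2}{5} \left(- \frac{9}{4}\right) = - \frac{9}{10}$)
$U{\left(C,z \right)} = -12$
$\left(U{\left(-1 - 4,16 \right)} + u{\left(-1,w{\left(-4 \right)} \right)}\right)^{2} = \left(-12 - \frac{9}{10}\right)^{2} = \left(- \frac{129}{10}\right)^{2} = \frac{16641}{100}$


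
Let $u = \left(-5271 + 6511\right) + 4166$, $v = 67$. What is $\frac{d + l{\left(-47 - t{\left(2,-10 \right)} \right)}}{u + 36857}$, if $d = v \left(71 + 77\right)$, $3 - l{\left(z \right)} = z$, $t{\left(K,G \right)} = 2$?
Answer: $\frac{9968}{42263} \approx 0.23586$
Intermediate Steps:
$u = 5406$ ($u = 1240 + 4166 = 5406$)
$l{\left(z \right)} = 3 - z$
$d = 9916$ ($d = 67 \left(71 + 77\right) = 67 \cdot 148 = 9916$)
$\frac{d + l{\left(-47 - t{\left(2,-10 \right)} \right)}}{u + 36857} = \frac{9916 + \left(3 - \left(-47 - 2\right)\right)}{5406 + 36857} = \frac{9916 + \left(3 - \left(-47 - 2\right)\right)}{42263} = \left(9916 + \left(3 - -49\right)\right) \frac{1}{42263} = \left(9916 + \left(3 + 49\right)\right) \frac{1}{42263} = \left(9916 + 52\right) \frac{1}{42263} = 9968 \cdot \frac{1}{42263} = \frac{9968}{42263}$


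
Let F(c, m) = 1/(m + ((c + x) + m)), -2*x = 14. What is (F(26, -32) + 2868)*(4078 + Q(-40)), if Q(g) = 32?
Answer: 35362166/3 ≈ 1.1787e+7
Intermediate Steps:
x = -7 (x = -1/2*14 = -7)
F(c, m) = 1/(-7 + c + 2*m) (F(c, m) = 1/(m + ((c - 7) + m)) = 1/(m + ((-7 + c) + m)) = 1/(m + (-7 + c + m)) = 1/(-7 + c + 2*m))
(F(26, -32) + 2868)*(4078 + Q(-40)) = (1/(-7 + 26 + 2*(-32)) + 2868)*(4078 + 32) = (1/(-7 + 26 - 64) + 2868)*4110 = (1/(-45) + 2868)*4110 = (-1/45 + 2868)*4110 = (129059/45)*4110 = 35362166/3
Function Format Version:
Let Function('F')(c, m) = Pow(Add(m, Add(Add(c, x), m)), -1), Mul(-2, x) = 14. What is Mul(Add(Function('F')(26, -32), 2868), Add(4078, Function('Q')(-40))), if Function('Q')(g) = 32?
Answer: Rational(35362166, 3) ≈ 1.1787e+7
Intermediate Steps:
x = -7 (x = Mul(Rational(-1, 2), 14) = -7)
Function('F')(c, m) = Pow(Add(-7, c, Mul(2, m)), -1) (Function('F')(c, m) = Pow(Add(m, Add(Add(c, -7), m)), -1) = Pow(Add(m, Add(Add(-7, c), m)), -1) = Pow(Add(m, Add(-7, c, m)), -1) = Pow(Add(-7, c, Mul(2, m)), -1))
Mul(Add(Function('F')(26, -32), 2868), Add(4078, Function('Q')(-40))) = Mul(Add(Pow(Add(-7, 26, Mul(2, -32)), -1), 2868), Add(4078, 32)) = Mul(Add(Pow(Add(-7, 26, -64), -1), 2868), 4110) = Mul(Add(Pow(-45, -1), 2868), 4110) = Mul(Add(Rational(-1, 45), 2868), 4110) = Mul(Rational(129059, 45), 4110) = Rational(35362166, 3)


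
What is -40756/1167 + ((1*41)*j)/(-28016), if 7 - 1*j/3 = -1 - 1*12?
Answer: -286172729/8173668 ≈ -35.012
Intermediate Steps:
j = 60 (j = 21 - 3*(-1 - 1*12) = 21 - 3*(-1 - 12) = 21 - 3*(-13) = 21 + 39 = 60)
-40756/1167 + ((1*41)*j)/(-28016) = -40756/1167 + ((1*41)*60)/(-28016) = -40756*1/1167 + (41*60)*(-1/28016) = -40756/1167 + 2460*(-1/28016) = -40756/1167 - 615/7004 = -286172729/8173668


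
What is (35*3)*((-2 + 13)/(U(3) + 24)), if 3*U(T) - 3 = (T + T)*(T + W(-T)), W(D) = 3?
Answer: 1155/37 ≈ 31.216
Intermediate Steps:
U(T) = 1 + 2*T*(3 + T)/3 (U(T) = 1 + ((T + T)*(T + 3))/3 = 1 + ((2*T)*(3 + T))/3 = 1 + (2*T*(3 + T))/3 = 1 + 2*T*(3 + T)/3)
(35*3)*((-2 + 13)/(U(3) + 24)) = (35*3)*((-2 + 13)/((1 + 2*3 + (2/3)*3**2) + 24)) = 105*(11/((1 + 6 + (2/3)*9) + 24)) = 105*(11/((1 + 6 + 6) + 24)) = 105*(11/(13 + 24)) = 105*(11/37) = 1155/37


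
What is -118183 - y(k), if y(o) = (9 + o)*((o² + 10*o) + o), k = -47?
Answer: -53887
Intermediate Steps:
y(o) = (9 + o)*(o² + 11*o)
-118183 - y(k) = -118183 - (-47)*(99 + (-47)² + 20*(-47)) = -118183 - (-47)*(99 + 2209 - 940) = -118183 - (-47)*1368 = -118183 - 1*(-64296) = -118183 + 64296 = -53887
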